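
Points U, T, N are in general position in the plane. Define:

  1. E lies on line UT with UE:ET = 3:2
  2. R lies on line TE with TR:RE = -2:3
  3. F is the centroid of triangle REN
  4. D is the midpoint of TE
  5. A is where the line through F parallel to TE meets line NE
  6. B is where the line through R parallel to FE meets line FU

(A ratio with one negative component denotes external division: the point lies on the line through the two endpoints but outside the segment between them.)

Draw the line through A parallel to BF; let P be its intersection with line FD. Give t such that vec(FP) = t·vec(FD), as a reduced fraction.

t = -1/2

Work in coordinates with U = (0, 0), T = (1, 0), N = (0, 1).
1. E lies on line UT with UE:ET = 3:2 ⇒ E = (3/5, 0)
2. R lies on line TE with TR:RE = -2:3 ⇒ R = (9/5, 0)
3. F is the centroid of triangle REN ⇒ F = (4/5, 1/3)
4. D is the midpoint of TE ⇒ D = (4/5, 0)
5. A is where the line through F parallel to TE meets line NE ⇒ A = (2/5, 1/3)
6. B is where the line through R parallel to FE meets line FU ⇒ B = (12/5, 1)
through A parallel to BF: direction (-8/5, -2/3); meets FD at P = (4/5, 1/2)
P = F + t·(D−F) with t = -1/2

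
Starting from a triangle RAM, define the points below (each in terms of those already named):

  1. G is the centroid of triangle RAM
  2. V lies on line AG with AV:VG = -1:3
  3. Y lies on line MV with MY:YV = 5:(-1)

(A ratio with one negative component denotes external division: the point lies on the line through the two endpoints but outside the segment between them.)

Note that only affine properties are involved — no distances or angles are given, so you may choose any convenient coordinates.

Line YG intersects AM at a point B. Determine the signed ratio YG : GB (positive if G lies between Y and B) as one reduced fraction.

Work in coordinates with R = (0, 0), A = (1, 0), M = (0, 1).
1. G is the centroid of triangle RAM ⇒ G = (1/3, 1/3)
2. V lies on line AG with AV:VG = -1:3 ⇒ V = (4/3, -1/6)
3. Y lies on line MV with MY:YV = 5:(-1) ⇒ Y = (5/3, -11/24)
line YG meets AM at B = (15/13, -2/13)
G = Y + t·(B−Y) with t = 13/5, so YG:GB = 13/5:-8/5

YG:GB = -13/8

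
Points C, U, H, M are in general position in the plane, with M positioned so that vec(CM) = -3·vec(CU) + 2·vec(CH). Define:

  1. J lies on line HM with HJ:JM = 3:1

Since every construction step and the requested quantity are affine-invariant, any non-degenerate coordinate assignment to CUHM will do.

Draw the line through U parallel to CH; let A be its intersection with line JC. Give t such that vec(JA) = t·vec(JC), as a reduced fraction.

Set C = (0, 0), U = (1, 0), H = (0, 1), M = (-3, 2); any affine frame gives the same invariant.
1. J lies on line HM with HJ:JM = 3:1 ⇒ J = (-9/4, 7/4)
through U parallel to CH: direction (0, 1); meets JC at A = (1, -7/9)
A = J + t·(C−J) with t = 13/9

t = 13/9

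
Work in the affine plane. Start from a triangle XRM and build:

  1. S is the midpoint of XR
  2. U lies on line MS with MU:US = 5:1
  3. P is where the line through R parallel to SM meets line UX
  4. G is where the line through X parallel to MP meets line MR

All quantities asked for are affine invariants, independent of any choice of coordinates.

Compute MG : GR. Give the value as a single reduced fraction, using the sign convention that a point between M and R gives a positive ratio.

MG:GR = -5/4

Choose coordinates X = (0, 0), R = (1, 0), M = (0, 1).
1. S is the midpoint of XR ⇒ S = (1/2, 0)
2. U lies on line MS with MU:US = 5:1 ⇒ U = (5/12, 1/6)
3. P is where the line through R parallel to SM meets line UX ⇒ P = (5/6, 1/3)
4. G is where the line through X parallel to MP meets line MR ⇒ G = (5, -4)
G = M + t·(R−M) with t = 5, so MG:GR = t:(1−t) = 5:-4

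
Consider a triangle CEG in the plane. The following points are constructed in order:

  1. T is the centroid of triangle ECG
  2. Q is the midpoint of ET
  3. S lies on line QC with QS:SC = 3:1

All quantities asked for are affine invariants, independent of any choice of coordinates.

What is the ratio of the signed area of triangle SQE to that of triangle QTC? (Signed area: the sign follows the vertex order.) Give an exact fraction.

[SQE]:[QTC] = -3/4

Set C = (0, 0), E = (1, 0), G = (0, 1); any affine frame gives the same invariant.
1. T is the centroid of triangle ECG ⇒ T = (1/3, 1/3)
2. Q is the midpoint of ET ⇒ Q = (2/3, 1/6)
3. S lies on line QC with QS:SC = 3:1 ⇒ S = (1/6, 1/24)
2·[SQE] = -1/8, 2·[QTC] = 1/6
[SQE]:[QTC] = -1/8:1/6 = -3/4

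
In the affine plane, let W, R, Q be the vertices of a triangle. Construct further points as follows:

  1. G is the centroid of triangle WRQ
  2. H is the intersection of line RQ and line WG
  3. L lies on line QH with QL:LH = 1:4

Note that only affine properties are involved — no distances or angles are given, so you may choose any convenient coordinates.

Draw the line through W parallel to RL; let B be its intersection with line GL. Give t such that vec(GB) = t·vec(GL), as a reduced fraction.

t = -2

Choose coordinates W = (0, 0), R = (1, 0), Q = (0, 1).
1. G is the centroid of triangle WRQ ⇒ G = (1/3, 1/3)
2. H is the intersection of line RQ and line WG ⇒ H = (1/2, 1/2)
3. L lies on line QH with QL:LH = 1:4 ⇒ L = (1/10, 9/10)
through W parallel to RL: direction (-9/10, 9/10); meets GL at B = (4/5, -4/5)
B = G + t·(L−G) with t = -2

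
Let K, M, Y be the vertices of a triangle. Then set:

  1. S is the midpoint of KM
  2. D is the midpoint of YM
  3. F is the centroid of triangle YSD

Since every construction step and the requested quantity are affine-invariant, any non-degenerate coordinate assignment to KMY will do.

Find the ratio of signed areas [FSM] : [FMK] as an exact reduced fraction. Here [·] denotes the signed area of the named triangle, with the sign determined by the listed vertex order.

[FSM]:[FMK] = -1/2

Assign K = (0, 0), M = (1, 0), Y = (0, 1) — the answer is frame-independent, so this choice is without loss of generality.
1. S is the midpoint of KM ⇒ S = (1/2, 0)
2. D is the midpoint of YM ⇒ D = (1/2, 1/2)
3. F is the centroid of triangle YSD ⇒ F = (1/3, 1/2)
2·[FSM] = 1/4, 2·[FMK] = -1/2
[FSM]:[FMK] = 1/4:-1/2 = -1/2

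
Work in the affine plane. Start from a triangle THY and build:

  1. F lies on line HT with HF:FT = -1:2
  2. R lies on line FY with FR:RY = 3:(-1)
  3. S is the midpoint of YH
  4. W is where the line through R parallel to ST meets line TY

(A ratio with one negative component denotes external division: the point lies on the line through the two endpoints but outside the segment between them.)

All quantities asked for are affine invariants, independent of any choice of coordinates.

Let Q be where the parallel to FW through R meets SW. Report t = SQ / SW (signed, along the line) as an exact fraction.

Assign T = (0, 0), H = (1, 0), Y = (0, 1) — the answer is frame-independent, so this choice is without loss of generality.
1. F lies on line HT with HF:FT = -1:2 ⇒ F = (2, 0)
2. R lies on line FY with FR:RY = 3:(-1) ⇒ R = (-1, 3/2)
3. S is the midpoint of YH ⇒ S = (1/2, 1/2)
4. W is where the line through R parallel to ST meets line TY ⇒ W = (0, 5/2)
through R parallel to FW: direction (-2, 5/2); meets SW at Q = (9/11, -17/22)
Q = S + t·(W−S) with t = -7/11

t = -7/11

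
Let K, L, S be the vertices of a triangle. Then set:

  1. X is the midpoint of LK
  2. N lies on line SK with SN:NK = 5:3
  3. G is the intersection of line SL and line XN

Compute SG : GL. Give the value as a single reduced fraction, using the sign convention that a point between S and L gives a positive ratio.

SG:GL = -5/3

Work in coordinates with K = (0, 0), L = (1, 0), S = (0, 1).
1. X is the midpoint of LK ⇒ X = (1/2, 0)
2. N lies on line SK with SN:NK = 5:3 ⇒ N = (0, 3/8)
3. G is the intersection of line SL and line XN ⇒ G = (5/2, -3/2)
G = S + t·(L−S) with t = 5/2, so SG:GL = t:(1−t) = 5/2:-3/2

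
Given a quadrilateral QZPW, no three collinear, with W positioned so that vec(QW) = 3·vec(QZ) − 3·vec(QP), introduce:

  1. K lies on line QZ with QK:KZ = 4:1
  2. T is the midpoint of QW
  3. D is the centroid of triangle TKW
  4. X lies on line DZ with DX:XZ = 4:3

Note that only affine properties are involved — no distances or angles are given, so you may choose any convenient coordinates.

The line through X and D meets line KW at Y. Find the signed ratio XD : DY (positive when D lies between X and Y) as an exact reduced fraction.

XD:DY = -10/7

Assign Q = (0, 0), Z = (1, 0), P = (0, 1), W = (3, -3) — the answer is frame-independent, so this choice is without loss of generality.
1. K lies on line QZ with QK:KZ = 4:1 ⇒ K = (4/5, 0)
2. T is the midpoint of QW ⇒ T = (3/2, -3/2)
3. D is the centroid of triangle TKW ⇒ D = (53/30, -3/2)
4. X lies on line DZ with DX:XZ = 4:3 ⇒ X = (93/70, -9/14)
line XD meets KW at Y = (73/50, -9/10)
D = X + t·(Y−X) with t = 10/3, so XD:DY = 10/3:-7/3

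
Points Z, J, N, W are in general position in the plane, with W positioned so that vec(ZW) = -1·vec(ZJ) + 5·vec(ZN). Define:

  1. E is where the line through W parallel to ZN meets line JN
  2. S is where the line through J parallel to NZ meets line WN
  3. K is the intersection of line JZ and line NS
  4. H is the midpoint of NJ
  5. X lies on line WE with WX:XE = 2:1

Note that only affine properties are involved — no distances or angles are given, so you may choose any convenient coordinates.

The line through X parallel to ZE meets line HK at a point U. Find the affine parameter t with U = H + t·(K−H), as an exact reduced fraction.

Assign Z = (0, 0), J = (1, 0), N = (0, 1), W = (-1, 5) — the answer is frame-independent, so this choice is without loss of generality.
1. E is where the line through W parallel to ZN meets line JN ⇒ E = (-1, 2)
2. S is where the line through J parallel to NZ meets line WN ⇒ S = (1, -3)
3. K is the intersection of line JZ and line NS ⇒ K = (1/4, 0)
4. H is the midpoint of NJ ⇒ H = (1/2, 1/2)
5. X lies on line WE with WX:XE = 2:1 ⇒ X = (-1, 3)
through X parallel to ZE: direction (-1, 2); meets HK at U = (3/8, 1/4)
U = H + t·(K−H) with t = 1/2

t = 1/2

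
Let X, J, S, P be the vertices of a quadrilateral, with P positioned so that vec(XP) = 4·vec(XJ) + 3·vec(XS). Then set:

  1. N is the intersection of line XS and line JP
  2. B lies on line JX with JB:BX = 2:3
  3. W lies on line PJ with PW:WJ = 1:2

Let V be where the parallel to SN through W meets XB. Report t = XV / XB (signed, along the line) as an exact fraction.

Set X = (0, 0), J = (1, 0), S = (0, 1), P = (4, 3); any affine frame gives the same invariant.
1. N is the intersection of line XS and line JP ⇒ N = (0, -1)
2. B lies on line JX with JB:BX = 2:3 ⇒ B = (3/5, 0)
3. W lies on line PJ with PW:WJ = 1:2 ⇒ W = (3, 2)
through W parallel to SN: direction (0, -2); meets XB at V = (3, 0)
V = X + t·(B−X) with t = 5

t = 5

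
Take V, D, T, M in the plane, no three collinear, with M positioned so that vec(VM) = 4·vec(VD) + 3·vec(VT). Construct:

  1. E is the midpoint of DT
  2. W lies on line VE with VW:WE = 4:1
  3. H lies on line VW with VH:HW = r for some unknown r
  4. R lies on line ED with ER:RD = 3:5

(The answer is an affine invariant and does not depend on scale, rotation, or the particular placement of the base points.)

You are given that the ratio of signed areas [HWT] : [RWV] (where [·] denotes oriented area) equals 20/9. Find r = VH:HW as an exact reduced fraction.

r = 1/5

Set V = (0, 0), D = (1, 0), T = (0, 1), M = (4, 3); any affine frame gives the same invariant.
1. E is the midpoint of DT ⇒ E = (1/2, 1/2)
2. W lies on line VE with VW:WE = 4:1 ⇒ W = (2/5, 2/5)
3. With VH:HW = r, write λ = r/(r+1) so H = V + λ·(W−V); H is affine-linear in λ
4. R lies on line ED with ER:RD = 3:5 ⇒ R = (11/16, 5/16)
Every point depending on H is an affine combination of H and λ-independent points, so each such coordinate is linear in λ; the λ² term in each signed area is a multiple of (W−V)×(W−V) = 0, so 2·[HWT] and 2·[RWV] are each linear in λ. Evaluating at λ=0 and λ=1:
  2·[HWT] = -2/5·λ + 2/5,   2·[RWV] = 3/20
So [HWT]:[RWV] = (-2/5·λ + 2/5) / (3/20). Setting this equal to 20/9:
  -2/5·λ + 2/5 = 20/9·(3/20)  ⇒  λ = 1/6
Then r = λ/(1−λ) = (1/6)/(5/6) = 1/5. Check: with r = 1/5, H = (1/15, 1/15) and [HWT]:[RWV] = 20/9 as required.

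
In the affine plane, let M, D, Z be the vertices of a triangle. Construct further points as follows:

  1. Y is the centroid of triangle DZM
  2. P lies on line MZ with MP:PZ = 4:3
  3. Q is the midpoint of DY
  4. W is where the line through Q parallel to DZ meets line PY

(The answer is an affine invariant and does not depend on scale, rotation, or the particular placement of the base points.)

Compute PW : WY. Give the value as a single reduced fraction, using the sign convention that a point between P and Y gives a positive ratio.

Set M = (0, 0), D = (1, 0), Z = (0, 1); any affine frame gives the same invariant.
1. Y is the centroid of triangle DZM ⇒ Y = (1/3, 1/3)
2. P lies on line MZ with MP:PZ = 4:3 ⇒ P = (0, 4/7)
3. Q is the midpoint of DY ⇒ Q = (2/3, 1/6)
4. W is where the line through Q parallel to DZ meets line PY ⇒ W = (11/12, -1/12)
W = P + t·(Y−P) with t = 11/4, so PW:WY = t:(1−t) = 11/4:-7/4

PW:WY = -11/7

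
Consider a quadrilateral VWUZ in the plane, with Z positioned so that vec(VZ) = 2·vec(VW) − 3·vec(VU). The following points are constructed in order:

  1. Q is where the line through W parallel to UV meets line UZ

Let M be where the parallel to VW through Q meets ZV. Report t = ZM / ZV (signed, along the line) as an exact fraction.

Assign V = (0, 0), W = (1, 0), U = (0, 1), Z = (2, -3) — the answer is frame-independent, so this choice is without loss of generality.
1. Q is where the line through W parallel to UV meets line UZ ⇒ Q = (1, -1)
through Q parallel to VW: direction (1, 0); meets ZV at M = (2/3, -1)
M = Z + t·(V−Z) with t = 2/3

t = 2/3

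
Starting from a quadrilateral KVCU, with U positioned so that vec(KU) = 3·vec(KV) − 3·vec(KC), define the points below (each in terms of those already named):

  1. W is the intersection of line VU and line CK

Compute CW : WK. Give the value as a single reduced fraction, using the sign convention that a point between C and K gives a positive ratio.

Work in coordinates with K = (0, 0), V = (1, 0), C = (0, 1), U = (3, -3).
1. W is the intersection of line VU and line CK ⇒ W = (0, 3/2)
W = C + t·(K−C) with t = -1/2, so CW:WK = t:(1−t) = -1/2:3/2

CW:WK = -1/3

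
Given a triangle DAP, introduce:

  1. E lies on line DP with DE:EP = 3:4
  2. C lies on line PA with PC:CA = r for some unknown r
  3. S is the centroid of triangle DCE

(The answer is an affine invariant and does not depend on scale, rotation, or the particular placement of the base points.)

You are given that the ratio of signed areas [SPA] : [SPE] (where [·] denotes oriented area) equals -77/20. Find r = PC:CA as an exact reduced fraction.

Choose coordinates D = (0, 0), A = (1, 0), P = (0, 1).
1. E lies on line DP with DE:EP = 3:4 ⇒ E = (0, 3/7)
2. With PC:CA = r, write λ = r/(r+1) so C = P + λ·(A−P); C is affine-linear in λ
3. S is the centroid of triangle DCE ⇒ S is an affine combination of earlier points and hence also affine-linear in λ
Every point depending on C is an affine combination of C and λ-independent points, so each such coordinate is linear in λ; the λ² term in each signed area is a multiple of (A−P)×(A−P) = 0, so 2·[SPA] and 2·[SPE] are each linear in λ. Evaluating at λ=0 and λ=1:
  2·[SPA] = -11/21,   2·[SPE] = 4/21·λ
So [SPA]:[SPE] = (-11/21) / (4/21·λ). Setting this equal to -77/20:
  -11/21 = -77/20·(4/21·λ)  ⇒  λ = 5/7
Then r = λ/(1−λ) = (5/7)/(2/7) = 5/2. Check: with r = 5/2, C = (5/7, 2/7) and [SPA]:[SPE] = -77/20 as required.

r = 5/2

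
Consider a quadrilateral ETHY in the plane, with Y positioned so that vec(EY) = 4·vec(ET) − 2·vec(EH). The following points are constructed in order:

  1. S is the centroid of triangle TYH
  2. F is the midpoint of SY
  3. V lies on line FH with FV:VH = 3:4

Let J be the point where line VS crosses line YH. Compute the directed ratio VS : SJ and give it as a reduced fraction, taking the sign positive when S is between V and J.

Assign E = (0, 0), T = (1, 0), H = (0, 1), Y = (4, -2) — the answer is frame-independent, so this choice is without loss of generality.
1. S is the centroid of triangle TYH ⇒ S = (5/3, -1/3)
2. F is the midpoint of SY ⇒ F = (17/6, -7/6)
3. V lies on line FH with FV:VH = 3:4 ⇒ V = (34/21, -5/21)
line VS meets YH at J = (8/5, -1/5)
S = V + t·(J−V) with t = -5/2, so VS:SJ = -5/2:7/2

VS:SJ = -5/7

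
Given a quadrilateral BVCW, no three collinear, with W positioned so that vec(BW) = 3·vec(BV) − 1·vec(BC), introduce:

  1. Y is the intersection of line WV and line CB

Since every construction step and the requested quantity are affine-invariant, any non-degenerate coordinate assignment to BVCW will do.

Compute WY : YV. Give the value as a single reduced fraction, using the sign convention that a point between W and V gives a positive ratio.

Assign B = (0, 0), V = (1, 0), C = (0, 1), W = (3, -1) — the answer is frame-independent, so this choice is without loss of generality.
1. Y is the intersection of line WV and line CB ⇒ Y = (0, 1/2)
Y = W + t·(V−W) with t = 3/2, so WY:YV = t:(1−t) = 3/2:-1/2

WY:YV = -3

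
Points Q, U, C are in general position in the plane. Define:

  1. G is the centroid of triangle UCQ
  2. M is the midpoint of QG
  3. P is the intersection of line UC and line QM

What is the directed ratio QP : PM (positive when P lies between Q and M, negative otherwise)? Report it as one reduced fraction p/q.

QP:PM = -3/2

Assign Q = (0, 0), U = (1, 0), C = (0, 1) — the answer is frame-independent, so this choice is without loss of generality.
1. G is the centroid of triangle UCQ ⇒ G = (1/3, 1/3)
2. M is the midpoint of QG ⇒ M = (1/6, 1/6)
3. P is the intersection of line UC and line QM ⇒ P = (1/2, 1/2)
P = Q + t·(M−Q) with t = 3, so QP:PM = t:(1−t) = 3:-2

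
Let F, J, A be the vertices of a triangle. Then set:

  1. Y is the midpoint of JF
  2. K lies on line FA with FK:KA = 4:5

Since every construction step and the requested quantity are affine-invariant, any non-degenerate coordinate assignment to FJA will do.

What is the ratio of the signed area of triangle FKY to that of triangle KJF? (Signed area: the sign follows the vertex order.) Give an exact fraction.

Work in coordinates with F = (0, 0), J = (1, 0), A = (0, 1).
1. Y is the midpoint of JF ⇒ Y = (1/2, 0)
2. K lies on line FA with FK:KA = 4:5 ⇒ K = (0, 4/9)
2·[FKY] = -2/9, 2·[KJF] = -4/9
[FKY]:[KJF] = -2/9:-4/9 = 1/2

[FKY]:[KJF] = 1/2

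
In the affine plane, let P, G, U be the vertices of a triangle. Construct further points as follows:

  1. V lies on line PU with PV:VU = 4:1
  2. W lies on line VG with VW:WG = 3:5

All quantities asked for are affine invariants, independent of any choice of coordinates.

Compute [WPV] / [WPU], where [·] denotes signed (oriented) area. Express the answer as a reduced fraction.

[WPV]:[WPU] = 4/5

Choose coordinates P = (0, 0), G = (1, 0), U = (0, 1).
1. V lies on line PU with PV:VU = 4:1 ⇒ V = (0, 4/5)
2. W lies on line VG with VW:WG = 3:5 ⇒ W = (3/8, 1/2)
2·[WPV] = -3/10, 2·[WPU] = -3/8
[WPV]:[WPU] = -3/10:-3/8 = 4/5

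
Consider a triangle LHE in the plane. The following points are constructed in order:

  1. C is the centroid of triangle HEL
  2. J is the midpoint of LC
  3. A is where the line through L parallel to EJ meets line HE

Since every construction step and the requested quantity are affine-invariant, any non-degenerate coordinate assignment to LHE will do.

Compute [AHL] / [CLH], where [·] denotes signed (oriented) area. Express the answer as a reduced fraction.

[AHL]:[CLH] = -15/4

Work in coordinates with L = (0, 0), H = (1, 0), E = (0, 1).
1. C is the centroid of triangle HEL ⇒ C = (1/3, 1/3)
2. J is the midpoint of LC ⇒ J = (1/6, 1/6)
3. A is where the line through L parallel to EJ meets line HE ⇒ A = (-1/4, 5/4)
2·[AHL] = -5/4, 2·[CLH] = 1/3
[AHL]:[CLH] = -5/4:1/3 = -15/4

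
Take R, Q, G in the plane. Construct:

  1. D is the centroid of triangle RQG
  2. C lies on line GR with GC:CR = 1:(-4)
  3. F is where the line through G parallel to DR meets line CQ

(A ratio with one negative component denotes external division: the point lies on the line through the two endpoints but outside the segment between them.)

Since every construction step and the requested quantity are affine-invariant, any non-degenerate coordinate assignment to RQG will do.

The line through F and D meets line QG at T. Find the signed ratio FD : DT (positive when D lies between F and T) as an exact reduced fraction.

Work in coordinates with R = (0, 0), Q = (1, 0), G = (0, 1).
1. D is the centroid of triangle RQG ⇒ D = (1/3, 1/3)
2. C lies on line GR with GC:CR = 1:(-4) ⇒ C = (0, 4/3)
3. F is where the line through G parallel to DR meets line CQ ⇒ F = (1/7, 8/7)
line FD meets QG at T = (3/13, 10/13)
D = F + t·(T−F) with t = 13/6, so FD:DT = 13/6:-7/6

FD:DT = -13/7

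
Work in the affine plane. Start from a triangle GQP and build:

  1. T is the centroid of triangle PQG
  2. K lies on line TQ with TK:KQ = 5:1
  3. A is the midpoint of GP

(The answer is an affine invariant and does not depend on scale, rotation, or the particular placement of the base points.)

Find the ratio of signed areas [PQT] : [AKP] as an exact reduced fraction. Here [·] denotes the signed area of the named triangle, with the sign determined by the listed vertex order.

Choose coordinates G = (0, 0), Q = (1, 0), P = (0, 1).
1. T is the centroid of triangle PQG ⇒ T = (1/3, 1/3)
2. K lies on line TQ with TK:KQ = 5:1 ⇒ K = (8/9, 1/18)
3. A is the midpoint of GP ⇒ A = (0, 1/2)
2·[PQT] = -1/3, 2·[AKP] = 4/9
[PQT]:[AKP] = -1/3:4/9 = -3/4

[PQT]:[AKP] = -3/4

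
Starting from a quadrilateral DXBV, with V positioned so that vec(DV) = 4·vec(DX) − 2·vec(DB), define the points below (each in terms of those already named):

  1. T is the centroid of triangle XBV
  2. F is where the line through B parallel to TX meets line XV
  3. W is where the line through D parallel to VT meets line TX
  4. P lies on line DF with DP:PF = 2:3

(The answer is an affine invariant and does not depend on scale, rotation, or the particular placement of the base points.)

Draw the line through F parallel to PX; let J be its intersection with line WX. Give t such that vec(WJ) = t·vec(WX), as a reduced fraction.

t = -13/5

Choose coordinates D = (0, 0), X = (1, 0), B = (0, 1), V = (4, -2).
1. T is the centroid of triangle XBV ⇒ T = (5/3, -1/3)
2. F is where the line through B parallel to TX meets line XV ⇒ F = (-2, 2)
3. W is where the line through D parallel to VT meets line TX ⇒ W = (-7/3, 5/3)
4. P lies on line DF with DP:PF = 2:3 ⇒ P = (-4/5, 4/5)
through F parallel to PX: direction (9/5, -4/5); meets WX at J = (-11, 6)
J = W + t·(X−W) with t = -13/5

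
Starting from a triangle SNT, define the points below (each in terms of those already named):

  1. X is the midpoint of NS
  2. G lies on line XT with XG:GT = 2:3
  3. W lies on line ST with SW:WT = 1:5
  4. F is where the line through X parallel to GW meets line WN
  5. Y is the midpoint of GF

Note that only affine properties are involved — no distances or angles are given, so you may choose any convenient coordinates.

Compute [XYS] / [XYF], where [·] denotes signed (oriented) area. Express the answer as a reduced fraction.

[XYS]:[XYF] = -239/50

Work in coordinates with S = (0, 0), N = (1, 0), T = (0, 1).
1. X is the midpoint of NS ⇒ X = (1/2, 0)
2. G lies on line XT with XG:GT = 2:3 ⇒ G = (3/10, 2/5)
3. W lies on line ST with SW:WT = 1:5 ⇒ W = (0, 1/6)
4. F is where the line through X parallel to GW meets line WN ⇒ F = (10/17, 7/102)
5. Y is the midpoint of GF ⇒ Y = (151/340, 239/1020)
2·[XYS] = 239/2040, 2·[XYF] = -5/204
[XYS]:[XYF] = 239/2040:-5/204 = -239/50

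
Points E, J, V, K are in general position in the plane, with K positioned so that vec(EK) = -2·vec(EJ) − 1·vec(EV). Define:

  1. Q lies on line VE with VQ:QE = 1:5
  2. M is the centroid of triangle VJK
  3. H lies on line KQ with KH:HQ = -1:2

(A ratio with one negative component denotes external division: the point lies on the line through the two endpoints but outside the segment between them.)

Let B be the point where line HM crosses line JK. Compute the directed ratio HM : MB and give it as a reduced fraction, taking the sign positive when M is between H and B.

HM:MB = -29/8

Assign E = (0, 0), J = (1, 0), V = (0, 1), K = (-2, -1) — the answer is frame-independent, so this choice is without loss of generality.
1. Q lies on line VE with VQ:QE = 1:5 ⇒ Q = (0, 5/6)
2. M is the centroid of triangle VJK ⇒ M = (-1/3, 0)
3. H lies on line KQ with KH:HQ = -1:2 ⇒ H = (-4, -17/6)
line HM meets JK at B = (-39/29, -68/87)
M = H + t·(B−H) with t = 29/21, so HM:MB = 29/21:-8/21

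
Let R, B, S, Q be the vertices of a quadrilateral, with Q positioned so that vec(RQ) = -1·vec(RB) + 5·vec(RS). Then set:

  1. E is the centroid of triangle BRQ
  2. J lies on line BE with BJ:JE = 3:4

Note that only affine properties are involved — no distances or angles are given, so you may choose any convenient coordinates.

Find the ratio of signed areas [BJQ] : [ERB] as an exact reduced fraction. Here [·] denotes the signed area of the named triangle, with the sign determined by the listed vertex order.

Work in coordinates with R = (0, 0), B = (1, 0), S = (0, 1), Q = (-1, 5).
1. E is the centroid of triangle BRQ ⇒ E = (0, 5/3)
2. J lies on line BE with BJ:JE = 3:4 ⇒ J = (4/7, 5/7)
2·[BJQ] = -5/7, 2·[ERB] = 5/3
[BJQ]:[ERB] = -5/7:5/3 = -3/7

[BJQ]:[ERB] = -3/7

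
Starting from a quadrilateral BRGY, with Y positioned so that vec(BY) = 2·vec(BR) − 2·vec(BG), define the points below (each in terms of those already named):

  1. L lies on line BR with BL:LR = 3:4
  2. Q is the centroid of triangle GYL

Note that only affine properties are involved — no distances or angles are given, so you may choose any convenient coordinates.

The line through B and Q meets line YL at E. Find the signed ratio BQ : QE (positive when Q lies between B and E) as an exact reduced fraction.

Assign B = (0, 0), R = (1, 0), G = (0, 1), Y = (2, -2) — the answer is frame-independent, so this choice is without loss of generality.
1. L lies on line BR with BL:LR = 3:4 ⇒ L = (3/7, 0)
2. Q is the centroid of triangle GYL ⇒ Q = (17/21, -1/3)
line BQ meets YL at E = (102/161, -6/23)
Q = B + t·(E−B) with t = 23/18, so BQ:QE = 23/18:-5/18

BQ:QE = -23/5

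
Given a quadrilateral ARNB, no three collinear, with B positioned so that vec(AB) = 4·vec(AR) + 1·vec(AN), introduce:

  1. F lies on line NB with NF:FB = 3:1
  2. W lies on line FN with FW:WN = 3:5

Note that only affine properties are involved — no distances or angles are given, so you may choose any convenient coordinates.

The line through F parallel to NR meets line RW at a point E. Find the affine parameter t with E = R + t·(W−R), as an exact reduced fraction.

t = 8/5

Set A = (0, 0), R = (1, 0), N = (0, 1), B = (4, 1); any affine frame gives the same invariant.
1. F lies on line NB with NF:FB = 3:1 ⇒ F = (3, 1)
2. W lies on line FN with FW:WN = 3:5 ⇒ W = (15/8, 1)
through F parallel to NR: direction (1, -1); meets RW at E = (12/5, 8/5)
E = R + t·(W−R) with t = 8/5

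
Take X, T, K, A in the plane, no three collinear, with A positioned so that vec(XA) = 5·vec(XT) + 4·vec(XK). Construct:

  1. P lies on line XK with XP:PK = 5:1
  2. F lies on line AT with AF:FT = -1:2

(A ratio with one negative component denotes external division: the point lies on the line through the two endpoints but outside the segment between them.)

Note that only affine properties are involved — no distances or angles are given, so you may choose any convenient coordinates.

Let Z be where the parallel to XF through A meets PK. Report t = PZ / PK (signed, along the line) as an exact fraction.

t = -23/3

Set X = (0, 0), T = (1, 0), K = (0, 1), A = (5, 4); any affine frame gives the same invariant.
1. P lies on line XK with XP:PK = 5:1 ⇒ P = (0, 5/6)
2. F lies on line AT with AF:FT = -1:2 ⇒ F = (9, 8)
through A parallel to XF: direction (9, 8); meets PK at Z = (0, -4/9)
Z = P + t·(K−P) with t = -23/3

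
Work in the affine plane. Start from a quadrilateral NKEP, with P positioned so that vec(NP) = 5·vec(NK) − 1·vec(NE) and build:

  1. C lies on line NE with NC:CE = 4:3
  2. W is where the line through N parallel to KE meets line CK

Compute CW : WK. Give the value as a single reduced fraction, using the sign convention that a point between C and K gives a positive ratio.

CW:WK = -4/7

Set N = (0, 0), K = (1, 0), E = (0, 1), P = (5, -1); any affine frame gives the same invariant.
1. C lies on line NE with NC:CE = 4:3 ⇒ C = (0, 4/7)
2. W is where the line through N parallel to KE meets line CK ⇒ W = (-4/3, 4/3)
W = C + t·(K−C) with t = -4/3, so CW:WK = t:(1−t) = -4/3:7/3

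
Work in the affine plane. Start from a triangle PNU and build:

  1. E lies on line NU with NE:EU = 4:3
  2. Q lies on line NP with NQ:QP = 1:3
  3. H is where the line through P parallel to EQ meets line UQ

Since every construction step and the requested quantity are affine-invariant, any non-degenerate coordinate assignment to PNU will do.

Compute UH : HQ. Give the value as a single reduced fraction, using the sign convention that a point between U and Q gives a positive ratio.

UH:HQ = -3/4

Work in coordinates with P = (0, 0), N = (1, 0), U = (0, 1).
1. E lies on line NU with NE:EU = 4:3 ⇒ E = (3/7, 4/7)
2. Q lies on line NP with NQ:QP = 1:3 ⇒ Q = (3/4, 0)
3. H is where the line through P parallel to EQ meets line UQ ⇒ H = (-9/4, 4)
H = U + t·(Q−U) with t = -3, so UH:HQ = t:(1−t) = -3:4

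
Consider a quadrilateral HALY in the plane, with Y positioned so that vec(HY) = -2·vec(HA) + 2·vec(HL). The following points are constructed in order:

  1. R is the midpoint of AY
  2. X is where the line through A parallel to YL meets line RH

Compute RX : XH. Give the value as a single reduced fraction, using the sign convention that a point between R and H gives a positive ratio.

Choose coordinates H = (0, 0), A = (1, 0), L = (0, 1), Y = (-2, 2).
1. R is the midpoint of AY ⇒ R = (-1/2, 1)
2. X is where the line through A parallel to YL meets line RH ⇒ X = (-1/3, 2/3)
X = R + t·(H−R) with t = 1/3, so RX:XH = t:(1−t) = 1/3:2/3

RX:XH = 1/2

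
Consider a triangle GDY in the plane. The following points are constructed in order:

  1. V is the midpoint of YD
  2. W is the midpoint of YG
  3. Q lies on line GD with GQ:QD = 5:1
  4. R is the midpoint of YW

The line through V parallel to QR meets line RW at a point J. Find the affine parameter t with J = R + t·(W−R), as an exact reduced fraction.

t = -4/5

Assign G = (0, 0), D = (1, 0), Y = (0, 1) — the answer is frame-independent, so this choice is without loss of generality.
1. V is the midpoint of YD ⇒ V = (1/2, 1/2)
2. W is the midpoint of YG ⇒ W = (0, 1/2)
3. Q lies on line GD with GQ:QD = 5:1 ⇒ Q = (5/6, 0)
4. R is the midpoint of YW ⇒ R = (0, 3/4)
through V parallel to QR: direction (-5/6, 3/4); meets RW at J = (0, 19/20)
J = R + t·(W−R) with t = -4/5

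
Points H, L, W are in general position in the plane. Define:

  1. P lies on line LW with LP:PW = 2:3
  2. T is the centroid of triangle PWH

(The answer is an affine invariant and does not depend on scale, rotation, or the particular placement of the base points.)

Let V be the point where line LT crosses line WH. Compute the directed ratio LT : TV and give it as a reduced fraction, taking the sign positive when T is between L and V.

LT:TV = 4

Choose coordinates H = (0, 0), L = (1, 0), W = (0, 1).
1. P lies on line LW with LP:PW = 2:3 ⇒ P = (3/5, 2/5)
2. T is the centroid of triangle PWH ⇒ T = (1/5, 7/15)
line LT meets WH at V = (0, 7/12)
T = L + t·(V−L) with t = 4/5, so LT:TV = 4/5:1/5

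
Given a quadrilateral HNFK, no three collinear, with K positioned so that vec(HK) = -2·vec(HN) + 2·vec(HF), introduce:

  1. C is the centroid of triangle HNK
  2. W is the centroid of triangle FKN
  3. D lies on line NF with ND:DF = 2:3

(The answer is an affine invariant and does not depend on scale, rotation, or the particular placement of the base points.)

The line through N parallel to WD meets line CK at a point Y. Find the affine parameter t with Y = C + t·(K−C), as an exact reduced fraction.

Work in coordinates with H = (0, 0), N = (1, 0), F = (0, 1), K = (-2, 2).
1. C is the centroid of triangle HNK ⇒ C = (-1/3, 2/3)
2. W is the centroid of triangle FKN ⇒ W = (-1/3, 1)
3. D lies on line NF with ND:DF = 2:3 ⇒ D = (3/5, 2/5)
through N parallel to WD: direction (14/15, -3/5); meets CK at Y = (-17/11, 18/11)
Y = C + t·(K−C) with t = 8/11

t = 8/11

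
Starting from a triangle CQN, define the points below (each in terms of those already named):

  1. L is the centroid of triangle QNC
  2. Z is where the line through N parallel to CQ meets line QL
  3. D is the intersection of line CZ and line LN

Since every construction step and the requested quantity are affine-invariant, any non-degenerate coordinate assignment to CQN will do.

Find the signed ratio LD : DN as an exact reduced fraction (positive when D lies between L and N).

Work in coordinates with C = (0, 0), Q = (1, 0), N = (0, 1).
1. L is the centroid of triangle QNC ⇒ L = (1/3, 1/3)
2. Z is where the line through N parallel to CQ meets line QL ⇒ Z = (-1, 1)
3. D is the intersection of line CZ and line LN ⇒ D = (1, -1)
D = L + t·(N−L) with t = -2, so LD:DN = t:(1−t) = -2:3

LD:DN = -2/3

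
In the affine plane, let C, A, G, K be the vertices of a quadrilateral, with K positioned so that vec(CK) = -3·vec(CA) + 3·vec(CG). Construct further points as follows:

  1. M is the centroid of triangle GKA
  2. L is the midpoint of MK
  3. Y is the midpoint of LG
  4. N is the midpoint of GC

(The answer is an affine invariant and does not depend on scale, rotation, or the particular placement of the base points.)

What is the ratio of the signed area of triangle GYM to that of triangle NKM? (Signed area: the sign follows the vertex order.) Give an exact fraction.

Choose coordinates C = (0, 0), A = (1, 0), G = (0, 1), K = (-3, 3).
1. M is the centroid of triangle GKA ⇒ M = (-2/3, 4/3)
2. L is the midpoint of MK ⇒ L = (-11/6, 13/6)
3. Y is the midpoint of LG ⇒ Y = (-11/12, 19/12)
4. N is the midpoint of GC ⇒ N = (0, 1/2)
2·[GYM] = 1/12, 2·[NKM] = -5/6
[GYM]:[NKM] = 1/12:-5/6 = -1/10

[GYM]:[NKM] = -1/10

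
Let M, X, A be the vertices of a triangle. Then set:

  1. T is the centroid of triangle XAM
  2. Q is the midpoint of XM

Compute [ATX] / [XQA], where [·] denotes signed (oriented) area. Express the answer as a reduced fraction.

Work in coordinates with M = (0, 0), X = (1, 0), A = (0, 1).
1. T is the centroid of triangle XAM ⇒ T = (1/3, 1/3)
2. Q is the midpoint of XM ⇒ Q = (1/2, 0)
2·[ATX] = 1/3, 2·[XQA] = -1/2
[ATX]:[XQA] = 1/3:-1/2 = -2/3

[ATX]:[XQA] = -2/3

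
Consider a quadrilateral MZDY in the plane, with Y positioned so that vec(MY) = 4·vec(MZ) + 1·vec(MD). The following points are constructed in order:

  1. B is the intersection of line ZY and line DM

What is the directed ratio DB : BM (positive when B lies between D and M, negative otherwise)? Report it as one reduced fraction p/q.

Set M = (0, 0), Z = (1, 0), D = (0, 1), Y = (4, 1); any affine frame gives the same invariant.
1. B is the intersection of line ZY and line DM ⇒ B = (0, -1/3)
B = D + t·(M−D) with t = 4/3, so DB:BM = t:(1−t) = 4/3:-1/3

DB:BM = -4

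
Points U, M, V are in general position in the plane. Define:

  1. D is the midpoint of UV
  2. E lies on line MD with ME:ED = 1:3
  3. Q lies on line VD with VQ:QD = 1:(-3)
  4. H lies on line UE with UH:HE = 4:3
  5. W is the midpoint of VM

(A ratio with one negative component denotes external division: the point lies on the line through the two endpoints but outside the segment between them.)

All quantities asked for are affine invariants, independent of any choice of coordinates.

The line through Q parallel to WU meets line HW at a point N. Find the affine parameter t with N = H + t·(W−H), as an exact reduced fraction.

t = 9/2

Set U = (0, 0), M = (1, 0), V = (0, 1); any affine frame gives the same invariant.
1. D is the midpoint of UV ⇒ D = (0, 1/2)
2. E lies on line MD with ME:ED = 1:3 ⇒ E = (3/4, 1/8)
3. Q lies on line VD with VQ:QD = 1:(-3) ⇒ Q = (0, 5/4)
4. H lies on line UE with UH:HE = 4:3 ⇒ H = (3/7, 1/14)
5. W is the midpoint of VM ⇒ W = (1/2, 1/2)
through Q parallel to WU: direction (-1/2, -1/2); meets HW at N = (3/4, 2)
N = H + t·(W−H) with t = 9/2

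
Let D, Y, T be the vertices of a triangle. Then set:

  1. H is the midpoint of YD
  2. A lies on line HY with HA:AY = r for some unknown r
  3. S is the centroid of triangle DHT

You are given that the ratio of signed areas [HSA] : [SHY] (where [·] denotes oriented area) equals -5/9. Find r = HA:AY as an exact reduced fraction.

Choose coordinates D = (0, 0), Y = (1, 0), T = (0, 1).
1. H is the midpoint of YD ⇒ H = (1/2, 0)
2. With HA:AY = r, write λ = r/(r+1) so A = H + λ·(Y−H); A is affine-linear in λ
3. S is the centroid of triangle DHT ⇒ S = (1/6, 1/3)
Every point depending on A is an affine combination of A and λ-independent points, so each such coordinate is linear in λ; the λ² term in each signed area is a multiple of (Y−H)×(Y−H) = 0, so 2·[HSA] and 2·[SHY] are each linear in λ. Evaluating at λ=0 and λ=1:
  2·[HSA] = -1/6·λ,   2·[SHY] = 1/6
So [HSA]:[SHY] = (-1/6·λ) / (1/6). Setting this equal to -5/9:
  -1/6·λ = -5/9·(1/6)  ⇒  λ = 5/9
Then r = λ/(1−λ) = (5/9)/(4/9) = 5/4. Check: with r = 5/4, A = (7/9, 0) and [HSA]:[SHY] = -5/9 as required.

r = 5/4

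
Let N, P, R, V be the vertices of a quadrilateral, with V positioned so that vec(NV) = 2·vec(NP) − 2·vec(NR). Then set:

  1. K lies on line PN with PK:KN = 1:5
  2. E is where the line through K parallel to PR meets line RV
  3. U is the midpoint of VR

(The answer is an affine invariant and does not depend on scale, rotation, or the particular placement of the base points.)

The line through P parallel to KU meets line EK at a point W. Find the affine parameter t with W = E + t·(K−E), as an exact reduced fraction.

Choose coordinates N = (0, 0), P = (1, 0), R = (0, 1), V = (2, -2).
1. K lies on line PN with PK:KN = 1:5 ⇒ K = (5/6, 0)
2. E is where the line through K parallel to PR meets line RV ⇒ E = (1/3, 1/2)
3. U is the midpoint of VR ⇒ U = (1, -1/2)
through P parallel to KU: direction (1/6, -1/2); meets EK at W = (13/12, -1/4)
W = E + t·(K−E) with t = 3/2

t = 3/2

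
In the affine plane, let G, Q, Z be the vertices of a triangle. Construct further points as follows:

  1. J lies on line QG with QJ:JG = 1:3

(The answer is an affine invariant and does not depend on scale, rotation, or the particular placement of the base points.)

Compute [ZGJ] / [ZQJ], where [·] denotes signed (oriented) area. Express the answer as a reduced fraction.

[ZGJ]:[ZQJ] = -3

Set G = (0, 0), Q = (1, 0), Z = (0, 1); any affine frame gives the same invariant.
1. J lies on line QG with QJ:JG = 1:3 ⇒ J = (3/4, 0)
2·[ZGJ] = 3/4, 2·[ZQJ] = -1/4
[ZGJ]:[ZQJ] = 3/4:-1/4 = -3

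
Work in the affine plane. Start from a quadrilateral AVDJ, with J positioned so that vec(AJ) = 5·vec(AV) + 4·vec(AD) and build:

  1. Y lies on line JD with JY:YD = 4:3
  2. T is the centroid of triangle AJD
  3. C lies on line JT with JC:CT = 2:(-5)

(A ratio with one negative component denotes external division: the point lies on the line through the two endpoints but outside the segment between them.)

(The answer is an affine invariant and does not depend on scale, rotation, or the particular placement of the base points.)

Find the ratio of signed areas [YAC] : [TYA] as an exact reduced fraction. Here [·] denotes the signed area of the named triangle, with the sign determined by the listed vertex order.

Set A = (0, 0), V = (1, 0), D = (0, 1), J = (5, 4); any affine frame gives the same invariant.
1. Y lies on line JD with JY:YD = 4:3 ⇒ Y = (15/7, 16/7)
2. T is the centroid of triangle AJD ⇒ T = (5/3, 5/3)
3. C lies on line JT with JC:CT = 2:(-5) ⇒ C = (65/9, 50/9)
2·[YAC] = 290/63, 2·[TYA] = 5/21
[YAC]:[TYA] = 290/63:5/21 = 58/3

[YAC]:[TYA] = 58/3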